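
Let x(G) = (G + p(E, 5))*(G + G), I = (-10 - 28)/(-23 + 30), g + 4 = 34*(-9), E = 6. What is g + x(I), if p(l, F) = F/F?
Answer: -12834/49 ≈ -261.92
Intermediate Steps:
p(l, F) = 1
g = -310 (g = -4 + 34*(-9) = -4 - 306 = -310)
I = -38/7 ≈ -5.4286
x(G) = 2*G*(1 + G) (x(G) = (G + 1)*(G + G) = (1 + G)*(2*G) = 2*G*(1 + G))
g + x(I) = -310 + 2*(-38/7)*(1 - 38/7) = -310 + 2*(-38/7)*(-31/7) = -310 + 2356/49 = -12834/49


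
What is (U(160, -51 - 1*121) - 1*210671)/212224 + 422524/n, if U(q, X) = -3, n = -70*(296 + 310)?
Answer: -12325815557/1125317760 ≈ -10.953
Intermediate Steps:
n = -42420 (n = -70*606 = -42420)
(U(160, -51 - 1*121) - 1*210671)/212224 + 422524/n = (-3 - 1*210671)/212224 + 422524/(-42420) = (-3 - 210671)*(1/212224) + 422524*(-1/42420) = -210674*1/212224 - 105631/10605 = -105337/106112 - 105631/10605 = -12325815557/1125317760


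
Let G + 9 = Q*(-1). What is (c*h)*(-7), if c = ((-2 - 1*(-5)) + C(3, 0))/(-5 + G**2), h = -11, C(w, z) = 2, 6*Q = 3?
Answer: 140/31 ≈ 4.5161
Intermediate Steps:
Q = 1/2 (Q = (1/6)*3 = 1/2 ≈ 0.50000)
G = -19/2 (G = -9 + (1/2)*(-1) = -9 - 1/2 = -19/2 ≈ -9.5000)
c = 20/341 (c = ((-2 - 1*(-5)) + 2)/(-5 + (-19/2)**2) = ((-2 + 5) + 2)/(-5 + 361/4) = (3 + 2)/(341/4) = 5*(4/341) = 20/341 ≈ 0.058651)
(c*h)*(-7) = ((20/341)*(-11))*(-7) = -20/31*(-7) = 140/31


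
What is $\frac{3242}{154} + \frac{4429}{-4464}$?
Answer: $\frac{6895111}{343728} \approx 20.06$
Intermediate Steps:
$\frac{3242}{154} + \frac{4429}{-4464} = 3242 \cdot \frac{1}{154} + 4429 \left(- \frac{1}{4464}\right) = \frac{1621}{77} - \frac{4429}{4464} = \frac{6895111}{343728}$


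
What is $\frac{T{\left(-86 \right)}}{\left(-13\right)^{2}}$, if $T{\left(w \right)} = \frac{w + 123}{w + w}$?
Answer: $- \frac{37}{29068} \approx -0.0012729$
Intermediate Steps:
$T{\left(w \right)} = \frac{123 + w}{2 w}$
$\frac{T{\left(-86 \right)}}{\left(-13\right)^{2}} = \frac{\frac{1}{2} \frac{1}{-86} \left(123 - 86\right)}{\left(-13\right)^{2}} = \frac{\frac{1}{2} \left(- \frac{1}{86}\right) 37}{169} = \left(- \frac{37}{172}\right) \frac{1}{169} = - \frac{37}{29068}$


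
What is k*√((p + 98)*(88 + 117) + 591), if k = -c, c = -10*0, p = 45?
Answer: 0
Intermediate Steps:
c = 0
k = 0 (k = -1*0 = 0)
k*√((p + 98)*(88 + 117) + 591) = 0*√((45 + 98)*(88 + 117) + 591) = 0*√(143*205 + 591) = 0*√(29315 + 591) = 0*√29906 = 0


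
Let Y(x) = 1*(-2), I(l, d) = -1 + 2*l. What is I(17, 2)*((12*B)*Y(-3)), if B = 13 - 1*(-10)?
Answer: -18216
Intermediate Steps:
B = 23 (B = 13 + 10 = 23)
Y(x) = -2
I(17, 2)*((12*B)*Y(-3)) = (-1 + 2*17)*((12*23)*(-2)) = (-1 + 34)*(276*(-2)) = 33*(-552) = -18216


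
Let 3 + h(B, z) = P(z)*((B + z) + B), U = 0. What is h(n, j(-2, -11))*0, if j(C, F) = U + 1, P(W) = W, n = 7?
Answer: 0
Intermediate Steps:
j(C, F) = 1 (j(C, F) = 0 + 1 = 1)
h(B, z) = -3 + z*(z + 2*B) (h(B, z) = -3 + z*((B + z) + B) = -3 + z*(z + 2*B))
h(n, j(-2, -11))*0 = (-3 + 1² + 2*7*1)*0 = (-3 + 1 + 14)*0 = 12*0 = 0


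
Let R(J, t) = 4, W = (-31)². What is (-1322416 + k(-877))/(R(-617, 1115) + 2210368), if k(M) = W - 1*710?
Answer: -1322165/2210372 ≈ -0.59816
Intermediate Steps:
W = 961
k(M) = 251 (k(M) = 961 - 1*710 = 961 - 710 = 251)
(-1322416 + k(-877))/(R(-617, 1115) + 2210368) = (-1322416 + 251)/(4 + 2210368) = -1322165/2210372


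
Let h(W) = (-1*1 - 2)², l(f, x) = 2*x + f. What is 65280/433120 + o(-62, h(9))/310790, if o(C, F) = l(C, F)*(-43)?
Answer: 65961982/420654265 ≈ 0.15681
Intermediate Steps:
l(f, x) = f + 2*x
h(W) = 9 (h(W) = (-1 - 2)² = (-3)² = 9)
o(C, F) = -86*F - 43*C (o(C, F) = (C + 2*F)*(-43) = -86*F - 43*C)
65280/433120 + o(-62, h(9))/310790 = 65280/433120 + (-86*9 - 43*(-62))/310790 = 65280*(1/433120) + (-774 + 2666)*(1/310790) = 408/2707 + 1892*(1/310790) = 408/2707 + 946/155395 = 65961982/420654265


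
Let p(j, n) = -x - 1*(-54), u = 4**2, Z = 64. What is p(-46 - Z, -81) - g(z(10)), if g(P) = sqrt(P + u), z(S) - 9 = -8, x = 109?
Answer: -55 - sqrt(17) ≈ -59.123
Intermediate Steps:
z(S) = 1 (z(S) = 9 - 8 = 1)
u = 16
p(j, n) = -55 (p(j, n) = -1*109 - 1*(-54) = -109 + 54 = -55)
g(P) = sqrt(16 + P) (g(P) = sqrt(P + 16) = sqrt(16 + P))
p(-46 - Z, -81) - g(z(10)) = -55 - sqrt(16 + 1) = -55 - sqrt(17)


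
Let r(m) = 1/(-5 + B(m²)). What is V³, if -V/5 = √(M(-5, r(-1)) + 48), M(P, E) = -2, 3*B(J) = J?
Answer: -5750*√46 ≈ -38998.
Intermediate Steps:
B(J) = J/3
r(m) = 1/(-5 + m²/3)
V = -5*√46 (V = -5*√(-2 + 48) = -5*√46 ≈ -33.912)
V³ = (-5*√46)³ = -5750*√46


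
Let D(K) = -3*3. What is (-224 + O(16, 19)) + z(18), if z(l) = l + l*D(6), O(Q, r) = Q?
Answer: -352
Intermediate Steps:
D(K) = -9
z(l) = -8*l (z(l) = l + l*(-9) = l - 9*l = -8*l)
(-224 + O(16, 19)) + z(18) = (-224 + 16) - 8*18 = -208 - 144 = -352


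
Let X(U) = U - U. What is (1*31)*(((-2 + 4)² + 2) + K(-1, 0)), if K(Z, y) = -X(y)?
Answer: 186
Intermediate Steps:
X(U) = 0
K(Z, y) = 0 (K(Z, y) = -1*0 = 0)
(1*31)*(((-2 + 4)² + 2) + K(-1, 0)) = (1*31)*(((-2 + 4)² + 2) + 0) = 31*((2² + 2) + 0) = 31*((4 + 2) + 0) = 31*(6 + 0) = 31*6 = 186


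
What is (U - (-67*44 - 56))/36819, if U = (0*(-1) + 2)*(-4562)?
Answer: -680/4091 ≈ -0.16622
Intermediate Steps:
U = -9124 (U = (0 + 2)*(-4562) = 2*(-4562) = -9124)
(U - (-67*44 - 56))/36819 = (-9124 - (-67*44 - 56))/36819 = (-9124 - (-2948 - 56))*(1/36819) = (-9124 - 1*(-3004))*(1/36819) = (-9124 + 3004)*(1/36819) = -6120*1/36819 = -680/4091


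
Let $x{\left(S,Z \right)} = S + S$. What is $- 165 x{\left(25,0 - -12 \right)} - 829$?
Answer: $-9079$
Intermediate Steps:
$x{\left(S,Z \right)} = 2 S$
$- 165 x{\left(25,0 - -12 \right)} - 829 = - 165 \cdot 2 \cdot 25 - 829 = \left(-165\right) 50 - 829 = -8250 - 829 = -9079$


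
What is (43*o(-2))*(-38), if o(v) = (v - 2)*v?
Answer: -13072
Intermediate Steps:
o(v) = v*(-2 + v) (o(v) = (-2 + v)*v = v*(-2 + v))
(43*o(-2))*(-38) = (43*(-2*(-2 - 2)))*(-38) = (43*(-2*(-4)))*(-38) = (43*8)*(-38) = 344*(-38) = -13072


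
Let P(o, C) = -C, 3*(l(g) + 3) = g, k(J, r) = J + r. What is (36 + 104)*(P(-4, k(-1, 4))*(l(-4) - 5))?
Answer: 3920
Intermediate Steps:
l(g) = -3 + g/3
(36 + 104)*(P(-4, k(-1, 4))*(l(-4) - 5)) = (36 + 104)*((-(-1 + 4))*((-3 + (⅓)*(-4)) - 5)) = 140*((-1*3)*((-3 - 4/3) - 5)) = 140*(-3*(-13/3 - 5)) = 140*(-3*(-28/3)) = 140*28 = 3920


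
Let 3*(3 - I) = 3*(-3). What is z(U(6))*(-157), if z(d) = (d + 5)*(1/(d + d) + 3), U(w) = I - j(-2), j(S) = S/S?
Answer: -4867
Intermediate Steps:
I = 6 (I = 3 - (-3) = 3 - ⅓*(-9) = 3 + 3 = 6)
j(S) = 1
U(w) = 5 (U(w) = 6 - 1*1 = 6 - 1 = 5)
z(d) = (3 + 1/(2*d))*(5 + d) (z(d) = (5 + d)*(1/(2*d) + 3) = (5 + d)*(3 + 1/(2*d)) = (3 + 1/(2*d))*(5 + d))
z(U(6))*(-157) = ((½)*(5 + 5*(31 + 6*5))/5)*(-157) = ((½)*(⅕)*(5 + 5*(31 + 30)))*(-157) = ((½)*(⅕)*(5 + 5*61))*(-157) = ((½)*(⅕)*(5 + 305))*(-157) = ((½)*(⅕)*310)*(-157) = 31*(-157) = -4867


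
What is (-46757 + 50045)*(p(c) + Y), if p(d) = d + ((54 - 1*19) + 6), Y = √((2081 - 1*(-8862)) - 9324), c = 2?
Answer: 141384 + 3288*√1619 ≈ 2.7368e+5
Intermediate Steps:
Y = √1619 (Y = √((2081 + 8862) - 9324) = √(10943 - 9324) = √1619 ≈ 40.237)
p(d) = 41 + d (p(d) = d + ((54 - 19) + 6) = d + (35 + 6) = d + 41 = 41 + d)
(-46757 + 50045)*(p(c) + Y) = (-46757 + 50045)*((41 + 2) + √1619) = 3288*(43 + √1619) = 141384 + 3288*√1619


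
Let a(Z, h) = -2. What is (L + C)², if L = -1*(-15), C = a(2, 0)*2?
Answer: 121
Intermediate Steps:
C = -4 (C = -2*2 = -4)
L = 15
(L + C)² = (15 - 4)² = 11² = 121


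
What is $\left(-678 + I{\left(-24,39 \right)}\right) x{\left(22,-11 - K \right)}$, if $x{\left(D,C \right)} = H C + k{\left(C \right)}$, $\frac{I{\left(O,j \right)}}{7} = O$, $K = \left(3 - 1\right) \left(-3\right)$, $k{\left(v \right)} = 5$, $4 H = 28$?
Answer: $25380$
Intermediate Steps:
$H = 7$ ($H = \frac{1}{4} \cdot 28 = 7$)
$K = -6$ ($K = 2 \left(-3\right) = -6$)
$I{\left(O,j \right)} = 7 O$
$x{\left(D,C \right)} = 5 + 7 C$ ($x{\left(D,C \right)} = 7 C + 5 = 5 + 7 C$)
$\left(-678 + I{\left(-24,39 \right)}\right) x{\left(22,-11 - K \right)} = \left(-678 + 7 \left(-24\right)\right) \left(5 + 7 \left(-11 - -6\right)\right) = \left(-678 - 168\right) \left(5 + 7 \left(-11 + 6\right)\right) = - 846 \left(5 + 7 \left(-5\right)\right) = - 846 \left(5 - 35\right) = \left(-846\right) \left(-30\right) = 25380$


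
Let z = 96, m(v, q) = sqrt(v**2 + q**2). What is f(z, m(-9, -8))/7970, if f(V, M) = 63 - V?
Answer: -33/7970 ≈ -0.0041405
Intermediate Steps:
m(v, q) = sqrt(q**2 + v**2)
f(z, m(-9, -8))/7970 = (63 - 1*96)/7970 = (63 - 96)*(1/7970) = -33*1/7970 = -33/7970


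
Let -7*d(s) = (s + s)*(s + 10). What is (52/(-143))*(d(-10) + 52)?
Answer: -208/11 ≈ -18.909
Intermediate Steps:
d(s) = -2*s*(10 + s)/7 (d(s) = -(s + s)*(s + 10)/7 = -2*s*(10 + s)/7)
(52/(-143))*(d(-10) + 52) = (52/(-143))*(-2/7*(-10)*(10 - 10) + 52) = (52*(-1/143))*(-2/7*(-10)*0 + 52) = -4*(0 + 52)/11 = -4/11*52 = -208/11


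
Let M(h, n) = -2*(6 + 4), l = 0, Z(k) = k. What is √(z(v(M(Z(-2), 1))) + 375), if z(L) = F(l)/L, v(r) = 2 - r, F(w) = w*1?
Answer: 5*√15 ≈ 19.365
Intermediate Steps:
M(h, n) = -20 (M(h, n) = -2*10 = -20)
F(w) = w
z(L) = 0 (z(L) = 0/L = 0)
√(z(v(M(Z(-2), 1))) + 375) = √(0 + 375) = √375 = 5*√15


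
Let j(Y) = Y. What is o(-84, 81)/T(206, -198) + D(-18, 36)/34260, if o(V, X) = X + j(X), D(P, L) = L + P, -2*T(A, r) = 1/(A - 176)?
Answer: -55501197/5710 ≈ -9720.0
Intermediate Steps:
T(A, r) = -1/(2*(-176 + A)) (T(A, r) = -1/(2*(A - 176)) = -1/(2*(-176 + A)))
o(V, X) = 2*X (o(V, X) = X + X = 2*X)
o(-84, 81)/T(206, -198) + D(-18, 36)/34260 = (2*81)/((-1/(-352 + 2*206))) + (36 - 18)/34260 = 162/((-1/(-352 + 412))) + 18*(1/34260) = 162/((-1/60)) + 3/5710 = 162/((-1*1/60)) + 3/5710 = 162/(-1/60) + 3/5710 = 162*(-60) + 3/5710 = -9720 + 3/5710 = -55501197/5710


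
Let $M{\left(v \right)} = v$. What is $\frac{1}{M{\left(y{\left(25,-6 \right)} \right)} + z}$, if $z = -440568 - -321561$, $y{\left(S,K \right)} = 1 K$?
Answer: $- \frac{1}{119013} \approx -8.4025 \cdot 10^{-6}$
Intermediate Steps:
$y{\left(S,K \right)} = K$
$z = -119007$ ($z = -440568 + 321561 = -119007$)
$\frac{1}{M{\left(y{\left(25,-6 \right)} \right)} + z} = \frac{1}{-6 - 119007} = \frac{1}{-119013} = - \frac{1}{119013}$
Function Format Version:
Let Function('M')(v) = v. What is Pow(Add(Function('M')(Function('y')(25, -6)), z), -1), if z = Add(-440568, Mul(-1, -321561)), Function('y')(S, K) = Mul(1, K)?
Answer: Rational(-1, 119013) ≈ -8.4025e-6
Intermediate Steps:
Function('y')(S, K) = K
z = -119007 (z = Add(-440568, 321561) = -119007)
Pow(Add(Function('M')(Function('y')(25, -6)), z), -1) = Pow(Add(-6, -119007), -1) = Pow(-119013, -1) = Rational(-1, 119013)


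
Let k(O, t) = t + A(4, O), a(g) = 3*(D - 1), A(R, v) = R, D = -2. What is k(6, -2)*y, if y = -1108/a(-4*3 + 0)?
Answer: 2216/9 ≈ 246.22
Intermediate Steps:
a(g) = -9 (a(g) = 3*(-2 - 1) = 3*(-3) = -9)
y = 1108/9 (y = -1108/(-9) = -1108*(-⅑) = 1108/9 ≈ 123.11)
k(O, t) = 4 + t (k(O, t) = t + 4 = 4 + t)
k(6, -2)*y = (4 - 2)*(1108/9) = 2*(1108/9) = 2216/9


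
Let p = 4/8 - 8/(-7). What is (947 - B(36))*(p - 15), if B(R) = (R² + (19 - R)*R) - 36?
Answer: -55913/14 ≈ -3993.8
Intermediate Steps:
B(R) = -36 + R² + R*(19 - R) (B(R) = (R² + R*(19 - R)) - 36 = -36 + R² + R*(19 - R))
p = 23/14 (p = 4*(⅛) - 8*(-⅐) = ½ + 8/7 = 23/14 ≈ 1.6429)
(947 - B(36))*(p - 15) = (947 - (-36 + 19*36))*(23/14 - 15) = (947 - (-36 + 684))*(-187/14) = (947 - 1*648)*(-187/14) = (947 - 648)*(-187/14) = 299*(-187/14) = -55913/14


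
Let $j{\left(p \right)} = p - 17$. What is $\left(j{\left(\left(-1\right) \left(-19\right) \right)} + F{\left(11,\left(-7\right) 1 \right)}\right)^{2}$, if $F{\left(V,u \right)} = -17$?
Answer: $225$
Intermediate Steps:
$j{\left(p \right)} = -17 + p$
$\left(j{\left(\left(-1\right) \left(-19\right) \right)} + F{\left(11,\left(-7\right) 1 \right)}\right)^{2} = \left(\left(-17 - -19\right) - 17\right)^{2} = \left(\left(-17 + 19\right) - 17\right)^{2} = \left(2 - 17\right)^{2} = \left(-15\right)^{2} = 225$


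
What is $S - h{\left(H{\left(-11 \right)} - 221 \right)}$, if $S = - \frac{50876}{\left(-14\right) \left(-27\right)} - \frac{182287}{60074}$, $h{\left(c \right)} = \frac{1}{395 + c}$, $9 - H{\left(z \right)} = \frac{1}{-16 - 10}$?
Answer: $- \frac{151770986669}{1102726926} \approx -137.63$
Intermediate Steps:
$H{\left(z \right)} = \frac{235}{26}$ ($H{\left(z \right)} = 9 - \frac{1}{-16 - 10} = 9 - \frac{1}{-26} = 9 - - \frac{1}{26} = 9 + \frac{1}{26} = \frac{235}{26}$)
$S = - \frac{31890095}{231714}$ ($S = - \frac{50876}{378} - \frac{26041}{8582} = \left(-50876\right) \frac{1}{378} - \frac{26041}{8582} = - \frac{3634}{27} - \frac{26041}{8582} = - \frac{31890095}{231714} \approx -137.63$)
$S - h{\left(H{\left(-11 \right)} - 221 \right)} = - \frac{31890095}{231714} - \frac{1}{395 + \left(\frac{235}{26} - 221\right)} = - \frac{31890095}{231714} - \frac{1}{395 - \frac{5511}{26}} = - \frac{31890095}{231714} - \frac{1}{\frac{4759}{26}} = - \frac{31890095}{231714} - \frac{26}{4759} = - \frac{151770986669}{1102726926}$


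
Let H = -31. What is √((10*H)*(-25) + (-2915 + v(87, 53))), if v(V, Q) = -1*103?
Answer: 26*√7 ≈ 68.790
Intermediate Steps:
v(V, Q) = -103
√((10*H)*(-25) + (-2915 + v(87, 53))) = √((10*(-31))*(-25) + (-2915 - 103)) = √(-310*(-25) - 3018) = √(7750 - 3018) = √4732 = 26*√7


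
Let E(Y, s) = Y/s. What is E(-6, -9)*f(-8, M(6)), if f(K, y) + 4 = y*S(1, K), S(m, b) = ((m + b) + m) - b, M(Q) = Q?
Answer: 16/3 ≈ 5.3333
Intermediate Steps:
S(m, b) = 2*m (S(m, b) = ((b + m) + m) - b = (b + 2*m) - b = 2*m)
f(K, y) = -4 + 2*y (f(K, y) = -4 + y*(2*1) = -4 + y*2 = -4 + 2*y)
E(-6, -9)*f(-8, M(6)) = (-6/(-9))*(-4 + 2*6) = (-6*(-1/9))*(-4 + 12) = (2/3)*8 = 16/3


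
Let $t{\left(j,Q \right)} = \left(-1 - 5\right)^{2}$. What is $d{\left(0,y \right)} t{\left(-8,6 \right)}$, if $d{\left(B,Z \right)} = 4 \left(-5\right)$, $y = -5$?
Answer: $-720$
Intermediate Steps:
$t{\left(j,Q \right)} = 36$ ($t{\left(j,Q \right)} = \left(-6\right)^{2} = 36$)
$d{\left(B,Z \right)} = -20$
$d{\left(0,y \right)} t{\left(-8,6 \right)} = \left(-20\right) 36 = -720$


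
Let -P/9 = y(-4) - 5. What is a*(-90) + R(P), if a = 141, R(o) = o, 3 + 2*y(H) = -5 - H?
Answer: -12627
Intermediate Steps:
y(H) = -4 - H/2 (y(H) = -3/2 + (-5 - H)/2 = -3/2 + (-5/2 - H/2) = -4 - H/2)
P = 63 (P = -9*((-4 - 1/2*(-4)) - 5) = -9*((-4 + 2) - 5) = -9*(-2 - 5) = -9*(-7) = 63)
a*(-90) + R(P) = 141*(-90) + 63 = -12690 + 63 = -12627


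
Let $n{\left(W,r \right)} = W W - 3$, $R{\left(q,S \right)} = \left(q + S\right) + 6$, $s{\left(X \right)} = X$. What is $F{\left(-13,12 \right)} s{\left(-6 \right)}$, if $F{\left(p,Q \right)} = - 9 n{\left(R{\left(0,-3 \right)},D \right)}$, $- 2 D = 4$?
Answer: $324$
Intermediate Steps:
$D = -2$ ($D = \left(- \frac{1}{2}\right) 4 = -2$)
$R{\left(q,S \right)} = 6 + S + q$ ($R{\left(q,S \right)} = \left(S + q\right) + 6 = 6 + S + q$)
$n{\left(W,r \right)} = -3 + W^{2}$ ($n{\left(W,r \right)} = W^{2} - 3 = -3 + W^{2}$)
$F{\left(p,Q \right)} = -54$ ($F{\left(p,Q \right)} = - 9 \left(-3 + \left(6 - 3 + 0\right)^{2}\right) = - 9 \left(-3 + 3^{2}\right) = - 9 \left(-3 + 9\right) = \left(-9\right) 6 = -54$)
$F{\left(-13,12 \right)} s{\left(-6 \right)} = \left(-54\right) \left(-6\right) = 324$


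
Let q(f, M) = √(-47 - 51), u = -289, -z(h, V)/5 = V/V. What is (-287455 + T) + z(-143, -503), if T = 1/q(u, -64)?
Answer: -287460 - I*√2/14 ≈ -2.8746e+5 - 0.10102*I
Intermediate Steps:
z(h, V) = -5 (z(h, V) = -5*V/V = -5*1 = -5)
q(f, M) = 7*I*√2 (q(f, M) = √(-98) = 7*I*√2)
T = -I*√2/14 (T = 1/(7*I*√2) = -I*√2/14 ≈ -0.10102*I)
(-287455 + T) + z(-143, -503) = (-287455 - I*√2/14) - 5 = -287460 - I*√2/14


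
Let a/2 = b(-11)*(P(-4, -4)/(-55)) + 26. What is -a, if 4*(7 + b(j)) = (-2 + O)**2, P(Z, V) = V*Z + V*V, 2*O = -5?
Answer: -2984/55 ≈ -54.255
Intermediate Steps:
O = -5/2 (O = (1/2)*(-5) = -5/2 ≈ -2.5000)
P(Z, V) = V**2 + V*Z (P(Z, V) = V*Z + V**2 = V**2 + V*Z)
b(j) = -31/16 (b(j) = -7 + (-2 - 5/2)**2/4 = -7 + (-9/2)**2/4 = -7 + (1/4)*(81/4) = -7 + 81/16 = -31/16)
a = 2984/55 (a = 2*(-31*(-4*(-4 - 4))/(16*(-55)) + 26) = 2*(-31*(-4*(-8))*(-1)/(16*55) + 26) = 2*(-62*(-1)/55 + 26) = 2*(-31/16*(-32/55) + 26) = 2*(62/55 + 26) = 2*(1492/55) = 2984/55 ≈ 54.255)
-a = -1*2984/55 = -2984/55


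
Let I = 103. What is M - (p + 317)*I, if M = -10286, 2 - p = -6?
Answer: -43761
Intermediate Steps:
p = 8 (p = 2 - 1*(-6) = 2 + 6 = 8)
M - (p + 317)*I = -10286 - (8 + 317)*103 = -10286 - 325*103 = -10286 - 1*33475 = -10286 - 33475 = -43761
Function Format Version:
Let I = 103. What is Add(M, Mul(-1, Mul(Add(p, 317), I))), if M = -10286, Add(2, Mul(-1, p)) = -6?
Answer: -43761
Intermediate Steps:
p = 8 (p = Add(2, Mul(-1, -6)) = Add(2, 6) = 8)
Add(M, Mul(-1, Mul(Add(p, 317), I))) = Add(-10286, Mul(-1, Mul(Add(8, 317), 103))) = Add(-10286, Mul(-1, Mul(325, 103))) = Add(-10286, Mul(-1, 33475)) = Add(-10286, -33475) = -43761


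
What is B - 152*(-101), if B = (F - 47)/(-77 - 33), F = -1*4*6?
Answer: 1688791/110 ≈ 15353.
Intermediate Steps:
F = -24 (F = -4*6 = -24)
B = 71/110 (B = (-24 - 47)/(-77 - 33) = -71/(-110) = -71*(-1/110) = 71/110 ≈ 0.64545)
B - 152*(-101) = 71/110 - 152*(-101) = 71/110 + 15352 = 1688791/110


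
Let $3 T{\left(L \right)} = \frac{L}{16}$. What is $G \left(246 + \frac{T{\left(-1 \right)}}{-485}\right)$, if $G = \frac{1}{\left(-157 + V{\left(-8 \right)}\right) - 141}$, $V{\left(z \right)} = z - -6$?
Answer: $- \frac{5726881}{6984000} \approx -0.82$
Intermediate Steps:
$V{\left(z \right)} = 6 + z$ ($V{\left(z \right)} = z + 6 = 6 + z$)
$T{\left(L \right)} = \frac{L}{48}$ ($T{\left(L \right)} = \frac{L \frac{1}{16}}{3} = \frac{\frac{1}{16} L}{3} = \frac{L}{48}$)
$G = - \frac{1}{300}$ ($G = \frac{1}{\left(-157 + \left(6 - 8\right)\right) - 141} = \frac{1}{\left(-157 - 2\right) - 141} = \frac{1}{-159 - 141} = \frac{1}{-300} = - \frac{1}{300} \approx -0.0033333$)
$G \left(246 + \frac{T{\left(-1 \right)}}{-485}\right) = - \frac{246 + \frac{\frac{1}{48} \left(-1\right)}{-485}}{300} = - \frac{246 - - \frac{1}{23280}}{300} = - \frac{246 + \frac{1}{23280}}{300} = \left(- \frac{1}{300}\right) \frac{5726881}{23280} = - \frac{5726881}{6984000}$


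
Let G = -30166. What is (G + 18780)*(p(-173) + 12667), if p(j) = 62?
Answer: -144932394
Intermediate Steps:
(G + 18780)*(p(-173) + 12667) = (-30166 + 18780)*(62 + 12667) = -11386*12729 = -144932394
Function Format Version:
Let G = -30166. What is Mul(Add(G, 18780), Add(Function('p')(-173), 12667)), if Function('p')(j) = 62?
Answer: -144932394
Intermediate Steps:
Mul(Add(G, 18780), Add(Function('p')(-173), 12667)) = Mul(Add(-30166, 18780), Add(62, 12667)) = Mul(-11386, 12729) = -144932394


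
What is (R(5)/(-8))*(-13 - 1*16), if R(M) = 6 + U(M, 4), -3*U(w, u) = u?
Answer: 203/12 ≈ 16.917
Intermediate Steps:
U(w, u) = -u/3
R(M) = 14/3 (R(M) = 6 - ⅓*4 = 6 - 4/3 = 14/3)
(R(5)/(-8))*(-13 - 1*16) = ((14/3)/(-8))*(-13 - 1*16) = ((14/3)*(-⅛))*(-13 - 16) = -7/12*(-29) = 203/12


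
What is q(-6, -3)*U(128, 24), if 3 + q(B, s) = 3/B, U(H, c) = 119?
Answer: -833/2 ≈ -416.50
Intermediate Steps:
q(B, s) = -3 + 3/B
q(-6, -3)*U(128, 24) = (-3 + 3/(-6))*119 = (-3 + 3*(-⅙))*119 = (-3 - ½)*119 = -7/2*119 = -833/2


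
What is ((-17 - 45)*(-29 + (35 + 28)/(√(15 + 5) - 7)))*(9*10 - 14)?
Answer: 6040784/29 + 593712*√5/29 ≈ 2.5408e+5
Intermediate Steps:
((-17 - 45)*(-29 + (35 + 28)/(√(15 + 5) - 7)))*(9*10 - 14) = (-62*(-29 + 63/(√20 - 7)))*(90 - 14) = -62*(-29 + 63/(2*√5 - 7))*76 = -62*(-29 + 63/(-7 + 2*√5))*76 = (1798 - 3906/(-7 + 2*√5))*76 = 136648 - 296856/(-7 + 2*√5)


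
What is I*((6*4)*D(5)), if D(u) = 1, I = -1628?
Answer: -39072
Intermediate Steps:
I*((6*4)*D(5)) = -1628*6*4 = -39072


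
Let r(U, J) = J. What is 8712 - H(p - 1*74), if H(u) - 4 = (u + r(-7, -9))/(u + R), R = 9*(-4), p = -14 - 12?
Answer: 1184179/136 ≈ 8707.2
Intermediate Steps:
p = -26
R = -36
H(u) = 4 + (-9 + u)/(-36 + u) (H(u) = 4 + (u - 9)/(u - 36) = 4 + (-9 + u)/(-36 + u))
8712 - H(p - 1*74) = 8712 - (-153 + 5*(-26 - 1*74))/(-36 + (-26 - 1*74)) = 8712 - (-153 + 5*(-26 - 74))/(-36 + (-26 - 74)) = 8712 - (-153 + 5*(-100))/(-36 - 100) = 8712 - (-153 - 500)/(-136) = 8712 - (-1)*(-653)/136 = 8712 - 1*653/136 = 8712 - 653/136 = 1184179/136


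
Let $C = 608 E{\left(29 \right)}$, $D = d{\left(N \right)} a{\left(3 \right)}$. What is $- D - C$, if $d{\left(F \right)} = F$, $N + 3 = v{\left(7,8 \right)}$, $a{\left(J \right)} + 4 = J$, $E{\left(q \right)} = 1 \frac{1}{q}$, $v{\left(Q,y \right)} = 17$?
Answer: $- \frac{202}{29} \approx -6.9655$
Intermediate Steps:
$E{\left(q \right)} = \frac{1}{q}$
$a{\left(J \right)} = -4 + J$
$N = 14$ ($N = -3 + 17 = 14$)
$D = -14$ ($D = 14 \left(-4 + 3\right) = 14 \left(-1\right) = -14$)
$C = \frac{608}{29} \approx 20.966$
$- D - C = \left(-1\right) \left(-14\right) - \frac{608}{29} = 14 - \frac{608}{29} = - \frac{202}{29}$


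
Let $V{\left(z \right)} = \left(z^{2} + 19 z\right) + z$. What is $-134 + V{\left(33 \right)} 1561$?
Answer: $2730055$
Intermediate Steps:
$V{\left(z \right)} = z^{2} + 20 z$
$-134 + V{\left(33 \right)} 1561 = -134 + 33 \left(20 + 33\right) 1561 = -134 + 33 \cdot 53 \cdot 1561 = -134 + 1749 \cdot 1561 = -134 + 2730189 = 2730055$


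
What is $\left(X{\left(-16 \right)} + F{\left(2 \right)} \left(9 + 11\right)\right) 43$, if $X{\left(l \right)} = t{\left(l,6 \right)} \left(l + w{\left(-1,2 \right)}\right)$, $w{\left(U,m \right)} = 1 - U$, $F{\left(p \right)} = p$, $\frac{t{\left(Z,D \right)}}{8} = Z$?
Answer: $78776$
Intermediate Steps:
$t{\left(Z,D \right)} = 8 Z$
$X{\left(l \right)} = 8 l \left(2 + l\right)$ ($X{\left(l \right)} = 8 l \left(l + \left(1 - -1\right)\right) = 8 l \left(l + \left(1 + 1\right)\right) = 8 l \left(l + 2\right) = 8 l \left(2 + l\right)$)
$\left(X{\left(-16 \right)} + F{\left(2 \right)} \left(9 + 11\right)\right) 43 = \left(8 \left(-16\right) \left(2 - 16\right) + 2 \left(9 + 11\right)\right) 43 = \left(8 \left(-16\right) \left(-14\right) + 2 \cdot 20\right) 43 = \left(1792 + 40\right) 43 = 1832 \cdot 43 = 78776$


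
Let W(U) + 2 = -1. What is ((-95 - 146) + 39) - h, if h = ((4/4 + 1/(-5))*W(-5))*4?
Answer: -962/5 ≈ -192.40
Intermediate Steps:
W(U) = -3 (W(U) = -2 - 1 = -3)
h = -48/5 (h = ((4/4 + 1/(-5))*(-3))*4 = ((4*(¼) + 1*(-⅕))*(-3))*4 = ((1 - ⅕)*(-3))*4 = ((⅘)*(-3))*4 = -12/5*4 = -48/5 ≈ -9.6000)
((-95 - 146) + 39) - h = ((-95 - 146) + 39) - 1*(-48/5) = (-241 + 39) + 48/5 = -202 + 48/5 = -962/5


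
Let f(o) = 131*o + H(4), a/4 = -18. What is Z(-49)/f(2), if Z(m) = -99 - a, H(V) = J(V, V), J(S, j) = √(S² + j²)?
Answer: -3537/34306 + 27*√2/17153 ≈ -0.10088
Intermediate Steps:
a = -72 (a = 4*(-18) = -72)
H(V) = √2*√(V²) (H(V) = √(V² + V²) = √(2*V²) = √2*√(V²))
Z(m) = -27 (Z(m) = -99 - 1*(-72) = -99 + 72 = -27)
f(o) = 4*√2 + 131*o (f(o) = 131*o + √2*√(4²) = 131*o + √2*√16 = 131*o + √2*4 = 131*o + 4*√2 = 4*√2 + 131*o)
Z(-49)/f(2) = -27/(4*√2 + 131*2) = -27/(4*√2 + 262) = -27/(262 + 4*√2)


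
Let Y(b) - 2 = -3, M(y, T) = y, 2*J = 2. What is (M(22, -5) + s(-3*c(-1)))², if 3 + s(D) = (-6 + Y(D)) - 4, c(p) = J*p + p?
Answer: 64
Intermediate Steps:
J = 1 (J = (½)*2 = 1)
Y(b) = -1 (Y(b) = 2 - 3 = -1)
c(p) = 2*p (c(p) = 1*p + p = p + p = 2*p)
s(D) = -14 (s(D) = -3 + ((-6 - 1) - 4) = -3 + (-7 - 4) = -3 - 11 = -14)
(M(22, -5) + s(-3*c(-1)))² = (22 - 14)² = 8² = 64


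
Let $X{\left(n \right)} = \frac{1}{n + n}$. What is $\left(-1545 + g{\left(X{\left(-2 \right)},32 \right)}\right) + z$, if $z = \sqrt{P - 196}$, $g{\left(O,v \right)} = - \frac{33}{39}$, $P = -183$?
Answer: $- \frac{20096}{13} + i \sqrt{379} \approx -1545.8 + 19.468 i$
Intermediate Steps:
$X{\left(n \right)} = \frac{1}{2 n}$
$g{\left(O,v \right)} = - \frac{11}{13}$ ($g{\left(O,v \right)} = \left(-33\right) \frac{1}{39} = - \frac{11}{13}$)
$z = i \sqrt{379}$ ($z = \sqrt{-183 - 196} = \sqrt{-379} = i \sqrt{379} \approx 19.468 i$)
$\left(-1545 + g{\left(X{\left(-2 \right)},32 \right)}\right) + z = \left(-1545 - \frac{11}{13}\right) + i \sqrt{379} = - \frac{20096}{13} + i \sqrt{379}$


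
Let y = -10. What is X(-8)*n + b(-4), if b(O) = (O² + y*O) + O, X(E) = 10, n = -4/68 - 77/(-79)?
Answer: 82136/1343 ≈ 61.159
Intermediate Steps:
n = 1230/1343 (n = -4*1/68 - 77*(-1/79) = -1/17 + 77/79 = 1230/1343 ≈ 0.91586)
b(O) = O² - 9*O (b(O) = (O² - 10*O) + O = O² - 9*O)
X(-8)*n + b(-4) = 10*(1230/1343) - 4*(-9 - 4) = 12300/1343 - 4*(-13) = 12300/1343 + 52 = 82136/1343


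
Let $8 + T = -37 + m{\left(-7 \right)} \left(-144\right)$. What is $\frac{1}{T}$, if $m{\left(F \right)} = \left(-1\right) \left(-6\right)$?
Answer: $- \frac{1}{909} \approx -0.0011001$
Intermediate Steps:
$m{\left(F \right)} = 6$
$T = -909$ ($T = -8 + \left(-37 + 6 \left(-144\right)\right) = -8 - 901 = -909$)
$\frac{1}{T} = \frac{1}{-909} = - \frac{1}{909}$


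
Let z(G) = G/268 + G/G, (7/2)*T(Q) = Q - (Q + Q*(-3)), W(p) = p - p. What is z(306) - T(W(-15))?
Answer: 287/134 ≈ 2.1418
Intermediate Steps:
W(p) = 0
T(Q) = 6*Q/7 (T(Q) = 2*(Q - (Q + Q*(-3)))/7 = 2*(Q - (Q - 3*Q))/7 = 2*(Q - (-2)*Q)/7 = 2*(Q + 2*Q)/7 = 2*(3*Q)/7 = 6*Q/7)
z(G) = 1 + G/268 (z(G) = G*(1/268) + 1 = G/268 + 1 = 1 + G/268)
z(306) - T(W(-15)) = (1 + (1/268)*306) - 6*0/7 = (1 + 153/134) - 1*0 = 287/134 + 0 = 287/134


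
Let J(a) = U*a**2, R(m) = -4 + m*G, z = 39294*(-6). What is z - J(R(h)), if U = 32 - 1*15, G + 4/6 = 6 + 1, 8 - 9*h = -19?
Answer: -239589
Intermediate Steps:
h = 3 (h = 8/9 - 1/9*(-19) = 8/9 + 19/9 = 3)
z = -235764
G = 19/3 (G = -2/3 + (6 + 1) = -2/3 + 7 = 19/3 ≈ 6.3333)
U = 17 (U = 32 - 15 = 17)
R(m) = -4 + 19*m/3 (R(m) = -4 + m*(19/3) = -4 + 19*m/3)
J(a) = 17*a**2
z - J(R(h)) = -235764 - 17*(-4 + (19/3)*3)**2 = -235764 - 17*(-4 + 19)**2 = -235764 - 17*15**2 = -235764 - 17*225 = -235764 - 1*3825 = -235764 - 3825 = -239589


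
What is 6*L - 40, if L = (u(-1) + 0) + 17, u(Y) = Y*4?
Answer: 38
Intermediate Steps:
u(Y) = 4*Y
L = 13 (L = (4*(-1) + 0) + 17 = (-4 + 0) + 17 = -4 + 17 = 13)
6*L - 40 = 6*13 - 40 = 78 - 40 = 38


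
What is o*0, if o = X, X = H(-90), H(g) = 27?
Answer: 0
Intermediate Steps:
X = 27
o = 27
o*0 = 27*0 = 0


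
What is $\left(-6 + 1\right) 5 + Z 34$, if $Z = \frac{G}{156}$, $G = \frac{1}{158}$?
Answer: $- \frac{308083}{12324} \approx -24.999$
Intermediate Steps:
$G = \frac{1}{158} \approx 0.0063291$
$Z = \frac{1}{24648}$ ($Z = \frac{1}{158 \cdot 156} = \frac{1}{158} \cdot \frac{1}{156} = \frac{1}{24648} \approx 4.0571 \cdot 10^{-5}$)
$\left(-6 + 1\right) 5 + Z 34 = \left(-6 + 1\right) 5 + \frac{1}{24648} \cdot 34 = \left(-5\right) 5 + \frac{17}{12324} = -25 + \frac{17}{12324} = - \frac{308083}{12324}$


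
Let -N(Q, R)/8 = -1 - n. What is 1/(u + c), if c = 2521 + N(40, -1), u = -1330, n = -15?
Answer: 1/1079 ≈ 0.00092678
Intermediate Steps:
N(Q, R) = -112 (N(Q, R) = -8*(-1 - 1*(-15)) = -8*(-1 + 15) = -8*14 = -112)
c = 2409 (c = 2521 - 112 = 2409)
1/(u + c) = 1/(-1330 + 2409) = 1/1079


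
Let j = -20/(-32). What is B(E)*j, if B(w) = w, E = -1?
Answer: -5/8 ≈ -0.62500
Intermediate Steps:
j = 5/8 (j = -20*(-1/32) = 5/8 ≈ 0.62500)
B(E)*j = -1*5/8 = -5/8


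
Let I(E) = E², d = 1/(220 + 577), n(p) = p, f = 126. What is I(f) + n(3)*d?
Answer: 12653175/797 ≈ 15876.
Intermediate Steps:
d = 1/797 ≈ 0.0012547
I(f) + n(3)*d = 126² + 3*(1/797) = 15876 + 3/797 = 12653175/797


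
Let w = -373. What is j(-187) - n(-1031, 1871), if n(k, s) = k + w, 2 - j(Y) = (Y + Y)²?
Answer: -138470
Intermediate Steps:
j(Y) = 2 - 4*Y² (j(Y) = 2 - (Y + Y)² = 2 - (2*Y)² = 2 - 4*Y²)
n(k, s) = -373 + k (n(k, s) = k - 373 = -373 + k)
j(-187) - n(-1031, 1871) = (2 - 4*(-187)²) - (-373 - 1031) = (2 - 4*34969) - 1*(-1404) = (2 - 139876) + 1404 = -139874 + 1404 = -138470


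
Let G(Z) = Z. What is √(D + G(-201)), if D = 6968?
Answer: √6767 ≈ 82.262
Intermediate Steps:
√(D + G(-201)) = √(6968 - 201) = √6767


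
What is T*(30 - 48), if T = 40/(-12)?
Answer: 60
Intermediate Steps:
T = -10/3 (T = 40*(-1/12) = -10/3 ≈ -3.3333)
T*(30 - 48) = -10*(30 - 48)/3 = -10/3*(-18) = 60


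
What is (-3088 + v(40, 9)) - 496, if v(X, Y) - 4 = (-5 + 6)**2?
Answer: -3579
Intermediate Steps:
v(X, Y) = 5 (v(X, Y) = 4 + (-5 + 6)**2 = 4 + 1**2 = 4 + 1 = 5)
(-3088 + v(40, 9)) - 496 = (-3088 + 5) - 496 = -3083 - 496 = -3579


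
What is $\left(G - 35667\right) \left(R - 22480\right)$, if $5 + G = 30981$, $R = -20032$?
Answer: $199423792$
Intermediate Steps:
$G = 30976$ ($G = -5 + 30981 = 30976$)
$\left(G - 35667\right) \left(R - 22480\right) = \left(30976 - 35667\right) \left(-20032 - 22480\right) = \left(-4691\right) \left(-42512\right) = 199423792$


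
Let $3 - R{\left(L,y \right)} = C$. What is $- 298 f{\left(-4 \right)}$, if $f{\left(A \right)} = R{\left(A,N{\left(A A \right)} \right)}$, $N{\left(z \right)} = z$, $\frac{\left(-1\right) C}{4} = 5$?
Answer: $-6854$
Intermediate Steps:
$C = -20$ ($C = \left(-4\right) 5 = -20$)
$R{\left(L,y \right)} = 23$ ($R{\left(L,y \right)} = 3 - -20 = 3 + 20 = 23$)
$f{\left(A \right)} = 23$
$- 298 f{\left(-4 \right)} = \left(-298\right) 23 = -6854$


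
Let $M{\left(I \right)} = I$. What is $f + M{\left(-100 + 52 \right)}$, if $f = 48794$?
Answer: $48746$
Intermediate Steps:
$f + M{\left(-100 + 52 \right)} = 48794 + \left(-100 + 52\right) = 48794 - 48 = 48746$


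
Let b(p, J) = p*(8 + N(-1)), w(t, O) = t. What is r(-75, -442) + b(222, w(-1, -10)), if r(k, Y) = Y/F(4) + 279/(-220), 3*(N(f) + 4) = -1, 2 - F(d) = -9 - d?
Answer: 103391/132 ≈ 783.27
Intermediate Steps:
F(d) = 11 + d (F(d) = 2 - (-9 - d) = 2 + (9 + d) = 11 + d)
N(f) = -13/3 (N(f) = -4 + (⅓)*(-1) = -4 - ⅓ = -13/3)
b(p, J) = 11*p/3 (b(p, J) = p*(8 - 13/3) = p*(11/3) = 11*p/3)
r(k, Y) = -279/220 + Y/15 (r(k, Y) = Y/(11 + 4) + 279/(-220) = Y/15 + 279*(-1/220) = Y*(1/15) - 279/220 = Y/15 - 279/220 = -279/220 + Y/15)
r(-75, -442) + b(222, w(-1, -10)) = (-279/220 + (1/15)*(-442)) + (11/3)*222 = (-279/220 - 442/15) + 814 = -4057/132 + 814 = 103391/132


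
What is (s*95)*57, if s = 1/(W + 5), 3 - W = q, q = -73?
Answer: 1805/27 ≈ 66.852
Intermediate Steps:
W = 76 (W = 3 - 1*(-73) = 3 + 73 = 76)
s = 1/81 (s = 1/(76 + 5) = 1/81 ≈ 0.012346)
(s*95)*57 = ((1/81)*95)*57 = (95/81)*57 = 1805/27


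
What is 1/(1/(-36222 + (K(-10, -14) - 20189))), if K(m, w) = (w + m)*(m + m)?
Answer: -55931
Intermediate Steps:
K(m, w) = 2*m*(m + w) (K(m, w) = (m + w)*(2*m) = 2*m*(m + w))
1/(1/(-36222 + (K(-10, -14) - 20189))) = 1/(1/(-36222 + (2*(-10)*(-10 - 14) - 20189))) = 1/(1/(-36222 + (2*(-10)*(-24) - 20189))) = 1/(1/(-36222 + (480 - 20189))) = 1/(1/(-36222 - 19709)) = 1/(1/(-55931)) = 1/(-1/55931) = -55931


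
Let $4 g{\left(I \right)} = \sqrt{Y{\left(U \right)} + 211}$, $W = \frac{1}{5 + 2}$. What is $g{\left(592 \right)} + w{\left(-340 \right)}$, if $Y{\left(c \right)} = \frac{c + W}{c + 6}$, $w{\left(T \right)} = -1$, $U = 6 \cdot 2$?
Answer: $-1 + \frac{\sqrt{373394}}{168} \approx 2.6373$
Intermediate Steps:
$U = 12$
$W = \frac{1}{7} \approx 0.14286$
$Y{\left(c \right)} = \frac{\frac{1}{7} + c}{6 + c}$ ($Y{\left(c \right)} = \frac{c + \frac{1}{7}}{c + 6} = \frac{\frac{1}{7} + c}{6 + c}$)
$g{\left(I \right)} = \frac{\sqrt{373394}}{168}$ ($g{\left(I \right)} = \frac{\sqrt{\frac{\frac{1}{7} + 12}{6 + 12} + 211}}{4} = \frac{\sqrt{\frac{1}{18} \cdot \frac{85}{7} + 211}}{4} = \frac{\sqrt{\frac{85}{126} + 211}}{4} = \frac{\sqrt{\frac{26671}{126}}}{4} = \frac{\frac{1}{42} \sqrt{373394}}{4} = \frac{\sqrt{373394}}{168}$)
$g{\left(592 \right)} + w{\left(-340 \right)} = \frac{\sqrt{373394}}{168} - 1 = -1 + \frac{\sqrt{373394}}{168}$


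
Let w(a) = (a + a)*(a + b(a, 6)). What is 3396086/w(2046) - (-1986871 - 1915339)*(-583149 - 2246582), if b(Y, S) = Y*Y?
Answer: -94620424369394954282477/8568979452 ≈ -1.1042e+13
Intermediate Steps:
b(Y, S) = Y²
w(a) = 2*a*(a + a²) (w(a) = (a + a)*(a + a²) = (2*a)*(a + a²) = 2*a*(a + a²))
3396086/w(2046) - (-1986871 - 1915339)*(-583149 - 2246582) = 3396086/((2*2046²*(1 + 2046))) - (-1986871 - 1915339)*(-583149 - 2246582) = 3396086/((2*4186116*2047)) - (-3902210)*(-2829731) = 3396086/17137958904 - 1*11042204605510 = 3396086*(1/17137958904) - 11042204605510 = 1698043/8568979452 - 11042204605510 = -94620424369394954282477/8568979452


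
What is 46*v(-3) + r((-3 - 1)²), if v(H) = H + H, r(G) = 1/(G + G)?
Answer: -8831/32 ≈ -275.97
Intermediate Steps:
r(G) = 1/(2*G)
v(H) = 2*H
46*v(-3) + r((-3 - 1)²) = 46*(2*(-3)) + 1/(2*((-3 - 1)²)) = 46*(-6) + 1/(2*((-4)²)) = -276 + (½)/16 = -276 + (½)*(1/16) = -276 + 1/32 = -8831/32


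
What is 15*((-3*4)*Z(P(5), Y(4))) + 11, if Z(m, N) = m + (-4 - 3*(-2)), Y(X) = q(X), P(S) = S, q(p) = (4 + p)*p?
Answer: -1249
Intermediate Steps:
q(p) = p*(4 + p)
Y(X) = X*(4 + X)
Z(m, N) = 2 + m (Z(m, N) = m + (-4 + 6) = m + 2 = 2 + m)
15*((-3*4)*Z(P(5), Y(4))) + 11 = 15*((-3*4)*(2 + 5)) + 11 = 15*(-12*7) + 11 = 15*(-84) + 11 = -1260 + 11 = -1249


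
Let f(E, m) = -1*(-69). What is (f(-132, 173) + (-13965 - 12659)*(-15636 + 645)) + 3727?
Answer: 399124180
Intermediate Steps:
f(E, m) = 69
(f(-132, 173) + (-13965 - 12659)*(-15636 + 645)) + 3727 = (69 + (-13965 - 12659)*(-15636 + 645)) + 3727 = (69 - 26624*(-14991)) + 3727 = (69 + 399120384) + 3727 = 399120453 + 3727 = 399124180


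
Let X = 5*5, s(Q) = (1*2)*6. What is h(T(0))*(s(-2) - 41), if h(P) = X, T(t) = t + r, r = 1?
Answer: -725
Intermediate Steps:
s(Q) = 12 (s(Q) = 2*6 = 12)
T(t) = 1 + t (T(t) = t + 1 = 1 + t)
X = 25
h(P) = 25
h(T(0))*(s(-2) - 41) = 25*(12 - 41) = 25*(-29) = -725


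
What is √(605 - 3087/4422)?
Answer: √1312952234/1474 ≈ 24.583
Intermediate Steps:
√(605 - 3087/4422) = √(605 - 3087*1/4422) = √(605 - 1029/1474) = √(890741/1474) = √1312952234/1474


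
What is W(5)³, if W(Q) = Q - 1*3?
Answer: 8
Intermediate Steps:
W(Q) = -3 + Q (W(Q) = Q - 3 = -3 + Q)
W(5)³ = (-3 + 5)³ = 2³ = 8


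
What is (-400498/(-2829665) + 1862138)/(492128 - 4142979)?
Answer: -5269227124268/10330685294915 ≈ -0.51006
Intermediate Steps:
(-400498/(-2829665) + 1862138)/(492128 - 4142979) = (-400498*(-1/2829665) + 1862138)/(-3650851) = (400498/2829665 + 1862138)*(-1/3650851) = (5269227124268/2829665)*(-1/3650851) = -5269227124268/10330685294915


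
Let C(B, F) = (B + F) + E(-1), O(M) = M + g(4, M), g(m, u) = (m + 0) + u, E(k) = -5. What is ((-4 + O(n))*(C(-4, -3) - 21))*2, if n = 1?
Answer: -132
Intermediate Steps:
g(m, u) = m + u
O(M) = 4 + 2*M (O(M) = M + (4 + M) = 4 + 2*M)
C(B, F) = -5 + B + F (C(B, F) = (B + F) - 5 = -5 + B + F)
((-4 + O(n))*(C(-4, -3) - 21))*2 = ((-4 + (4 + 2*1))*((-5 - 4 - 3) - 21))*2 = ((-4 + (4 + 2))*(-12 - 21))*2 = ((-4 + 6)*(-33))*2 = (2*(-33))*2 = -66*2 = -132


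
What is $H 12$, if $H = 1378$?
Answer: $16536$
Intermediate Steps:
$H 12 = 1378 \cdot 12 = 16536$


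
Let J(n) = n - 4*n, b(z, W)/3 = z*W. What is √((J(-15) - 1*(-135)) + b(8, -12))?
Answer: 6*I*√3 ≈ 10.392*I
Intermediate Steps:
b(z, W) = 3*W*z (b(z, W) = 3*(z*W) = 3*(W*z) = 3*W*z)
J(n) = -3*n
√((J(-15) - 1*(-135)) + b(8, -12)) = √((-3*(-15) - 1*(-135)) + 3*(-12)*8) = √((45 + 135) - 288) = √(180 - 288) = √(-108) = 6*I*√3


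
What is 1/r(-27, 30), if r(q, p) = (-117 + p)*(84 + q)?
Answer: -1/4959 ≈ -0.00020165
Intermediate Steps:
1/r(-27, 30) = 1/(-9828 - 117*(-27) + 84*30 + 30*(-27)) = 1/(-9828 + 3159 + 2520 - 810) = 1/(-4959) = -1/4959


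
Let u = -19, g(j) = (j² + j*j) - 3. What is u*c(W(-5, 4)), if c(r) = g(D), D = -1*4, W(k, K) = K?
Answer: -551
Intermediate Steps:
D = -4
g(j) = -3 + 2*j² (g(j) = (j² + j²) - 3 = 2*j² - 3 = -3 + 2*j²)
c(r) = 29 (c(r) = -3 + 2*(-4)² = -3 + 2*16 = -3 + 32 = 29)
u*c(W(-5, 4)) = -19*29 = -551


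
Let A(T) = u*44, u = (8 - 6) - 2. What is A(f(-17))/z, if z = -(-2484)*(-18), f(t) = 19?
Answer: 0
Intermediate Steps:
u = 0 (u = 2 - 2 = 0)
A(T) = 0 (A(T) = 0*44 = 0)
z = -44712 (z = -1242*36 = -44712)
A(f(-17))/z = 0/(-44712) = 0*(-1/44712) = 0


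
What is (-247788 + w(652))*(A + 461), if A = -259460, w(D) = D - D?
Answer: 64176844212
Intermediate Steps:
w(D) = 0
(-247788 + w(652))*(A + 461) = (-247788 + 0)*(-259460 + 461) = -247788*(-258999) = 64176844212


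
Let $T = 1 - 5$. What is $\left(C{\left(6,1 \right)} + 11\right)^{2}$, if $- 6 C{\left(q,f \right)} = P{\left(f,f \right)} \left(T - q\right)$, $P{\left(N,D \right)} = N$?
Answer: $\frac{1444}{9} \approx 160.44$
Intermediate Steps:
$T = -4$ ($T = 1 - 5 = -4$)
$C{\left(q,f \right)} = - \frac{f \left(-4 - q\right)}{6}$
$\left(C{\left(6,1 \right)} + 11\right)^{2} = \left(\frac{1}{6} \cdot 1 \left(4 + 6\right) + 11\right)^{2} = \left(\frac{1}{6} \cdot 1 \cdot 10 + 11\right)^{2} = \left(\frac{5}{3} + 11\right)^{2} = \left(\frac{38}{3}\right)^{2} = \frac{1444}{9}$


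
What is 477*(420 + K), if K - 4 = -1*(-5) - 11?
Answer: 199386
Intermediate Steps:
K = -2 (K = 4 + (-1*(-5) - 11) = 4 + (5 - 11) = 4 - 6 = -2)
477*(420 + K) = 477*(420 - 2) = 477*418 = 199386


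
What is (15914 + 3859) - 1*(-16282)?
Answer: 36055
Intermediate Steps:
(15914 + 3859) - 1*(-16282) = 19773 + 16282 = 36055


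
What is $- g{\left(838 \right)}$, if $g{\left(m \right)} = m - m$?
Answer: $0$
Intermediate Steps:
$g{\left(m \right)} = 0$
$- g{\left(838 \right)} = \left(-1\right) 0 = 0$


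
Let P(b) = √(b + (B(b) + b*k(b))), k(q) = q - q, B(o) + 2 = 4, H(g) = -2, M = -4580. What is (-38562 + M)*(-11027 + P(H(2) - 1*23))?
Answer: 475726834 - 43142*I*√23 ≈ 4.7573e+8 - 2.069e+5*I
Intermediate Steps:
B(o) = 2 (B(o) = -2 + 4 = 2)
k(q) = 0
P(b) = √(2 + b) (P(b) = √(b + (2 + b*0)) = √(b + (2 + 0)) = √(b + 2) = √(2 + b))
(-38562 + M)*(-11027 + P(H(2) - 1*23)) = (-38562 - 4580)*(-11027 + √(2 + (-2 - 1*23))) = -43142*(-11027 + √(2 + (-2 - 23))) = -43142*(-11027 + √(2 - 25)) = -43142*(-11027 + √(-23)) = -43142*(-11027 + I*√23) = 475726834 - 43142*I*√23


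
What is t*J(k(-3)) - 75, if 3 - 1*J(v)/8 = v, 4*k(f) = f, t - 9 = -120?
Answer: -3405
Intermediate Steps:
t = -111 (t = 9 - 120 = -111)
k(f) = f/4
J(v) = 24 - 8*v
t*J(k(-3)) - 75 = -111*(24 - 2*(-3)) - 75 = -111*(24 - 8*(-¾)) - 75 = -111*(24 + 6) - 75 = -111*30 - 75 = -3330 - 75 = -3405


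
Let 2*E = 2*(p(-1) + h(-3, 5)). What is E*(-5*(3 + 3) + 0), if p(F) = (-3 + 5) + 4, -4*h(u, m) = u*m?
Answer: -585/2 ≈ -292.50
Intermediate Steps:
h(u, m) = -m*u/4 (h(u, m) = -u*m/4 = -m*u/4)
p(F) = 6 (p(F) = 2 + 4 = 6)
E = 39/4 (E = (2*(6 - 1/4*5*(-3)))/2 = (2*(6 + 15/4))/2 = (2*(39/4))/2 = (1/2)*(39/2) = 39/4 ≈ 9.7500)
E*(-5*(3 + 3) + 0) = 39*(-5*(3 + 3) + 0)/4 = 39*(-5*6 + 0)/4 = 39*(-30 + 0)/4 = (39/4)*(-30) = -585/2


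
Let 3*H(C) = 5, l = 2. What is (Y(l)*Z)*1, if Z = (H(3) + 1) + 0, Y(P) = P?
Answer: 16/3 ≈ 5.3333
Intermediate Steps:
H(C) = 5/3 (H(C) = (⅓)*5 = 5/3)
Z = 8/3 (Z = (5/3 + 1) + 0 = 8/3 + 0 = 8/3 ≈ 2.6667)
(Y(l)*Z)*1 = (2*(8/3))*1 = (16/3)*1 = 16/3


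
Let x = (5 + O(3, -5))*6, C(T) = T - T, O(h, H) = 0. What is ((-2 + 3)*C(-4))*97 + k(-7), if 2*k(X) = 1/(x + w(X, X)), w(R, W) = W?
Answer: 1/46 ≈ 0.021739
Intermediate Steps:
C(T) = 0
x = 30 (x = (5 + 0)*6 = 5*6 = 30)
k(X) = 1/(2*(30 + X))
((-2 + 3)*C(-4))*97 + k(-7) = ((-2 + 3)*0)*97 + 1/(2*(30 - 7)) = (1*0)*97 + (½)/23 = 0*97 + (½)*(1/23) = 0 + 1/46 = 1/46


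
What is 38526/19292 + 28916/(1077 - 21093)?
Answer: 13330559/24134292 ≈ 0.55235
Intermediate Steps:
38526/19292 + 28916/(1077 - 21093) = 38526*(1/19292) + 28916/(-20016) = 19263/9646 + 28916*(-1/20016) = 19263/9646 - 7229/5004 = 13330559/24134292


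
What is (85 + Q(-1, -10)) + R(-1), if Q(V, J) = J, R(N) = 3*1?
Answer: 78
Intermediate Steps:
R(N) = 3
(85 + Q(-1, -10)) + R(-1) = (85 - 10) + 3 = 75 + 3 = 78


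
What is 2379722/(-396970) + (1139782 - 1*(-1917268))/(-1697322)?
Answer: -1313177910746/168446478585 ≈ -7.7958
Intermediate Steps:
2379722/(-396970) + (1139782 - 1*(-1917268))/(-1697322) = 2379722*(-1/396970) + (1139782 + 1917268)*(-1/1697322) = -1189861/198485 + 3057050*(-1/1697322) = -1189861/198485 - 1528525/848661 = -1313177910746/168446478585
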